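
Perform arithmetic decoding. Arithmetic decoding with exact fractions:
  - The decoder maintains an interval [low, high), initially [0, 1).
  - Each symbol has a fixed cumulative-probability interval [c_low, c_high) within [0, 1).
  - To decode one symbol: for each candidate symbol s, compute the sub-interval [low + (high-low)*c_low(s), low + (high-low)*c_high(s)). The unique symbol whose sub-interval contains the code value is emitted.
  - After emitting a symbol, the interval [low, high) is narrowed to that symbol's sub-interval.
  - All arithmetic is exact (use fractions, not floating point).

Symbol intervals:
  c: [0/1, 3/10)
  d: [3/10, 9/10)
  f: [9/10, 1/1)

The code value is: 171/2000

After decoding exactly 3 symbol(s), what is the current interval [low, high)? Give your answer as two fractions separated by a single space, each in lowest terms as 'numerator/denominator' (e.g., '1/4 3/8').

Answer: 81/1000 9/100

Derivation:
Step 1: interval [0/1, 1/1), width = 1/1 - 0/1 = 1/1
  'c': [0/1 + 1/1*0/1, 0/1 + 1/1*3/10) = [0/1, 3/10) <- contains code 171/2000
  'd': [0/1 + 1/1*3/10, 0/1 + 1/1*9/10) = [3/10, 9/10)
  'f': [0/1 + 1/1*9/10, 0/1 + 1/1*1/1) = [9/10, 1/1)
  emit 'c', narrow to [0/1, 3/10)
Step 2: interval [0/1, 3/10), width = 3/10 - 0/1 = 3/10
  'c': [0/1 + 3/10*0/1, 0/1 + 3/10*3/10) = [0/1, 9/100) <- contains code 171/2000
  'd': [0/1 + 3/10*3/10, 0/1 + 3/10*9/10) = [9/100, 27/100)
  'f': [0/1 + 3/10*9/10, 0/1 + 3/10*1/1) = [27/100, 3/10)
  emit 'c', narrow to [0/1, 9/100)
Step 3: interval [0/1, 9/100), width = 9/100 - 0/1 = 9/100
  'c': [0/1 + 9/100*0/1, 0/1 + 9/100*3/10) = [0/1, 27/1000)
  'd': [0/1 + 9/100*3/10, 0/1 + 9/100*9/10) = [27/1000, 81/1000)
  'f': [0/1 + 9/100*9/10, 0/1 + 9/100*1/1) = [81/1000, 9/100) <- contains code 171/2000
  emit 'f', narrow to [81/1000, 9/100)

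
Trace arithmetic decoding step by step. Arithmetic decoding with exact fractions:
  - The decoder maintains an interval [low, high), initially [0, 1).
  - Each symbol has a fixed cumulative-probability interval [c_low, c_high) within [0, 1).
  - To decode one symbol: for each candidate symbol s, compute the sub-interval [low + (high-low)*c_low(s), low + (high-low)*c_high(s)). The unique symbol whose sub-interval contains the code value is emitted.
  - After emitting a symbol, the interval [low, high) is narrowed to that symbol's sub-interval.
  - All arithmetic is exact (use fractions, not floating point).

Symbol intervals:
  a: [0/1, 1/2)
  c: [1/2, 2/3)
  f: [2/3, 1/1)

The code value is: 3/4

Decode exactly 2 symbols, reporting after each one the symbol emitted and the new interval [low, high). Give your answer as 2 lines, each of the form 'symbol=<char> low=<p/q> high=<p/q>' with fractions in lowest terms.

Answer: symbol=f low=2/3 high=1/1
symbol=a low=2/3 high=5/6

Derivation:
Step 1: interval [0/1, 1/1), width = 1/1 - 0/1 = 1/1
  'a': [0/1 + 1/1*0/1, 0/1 + 1/1*1/2) = [0/1, 1/2)
  'c': [0/1 + 1/1*1/2, 0/1 + 1/1*2/3) = [1/2, 2/3)
  'f': [0/1 + 1/1*2/3, 0/1 + 1/1*1/1) = [2/3, 1/1) <- contains code 3/4
  emit 'f', narrow to [2/3, 1/1)
Step 2: interval [2/3, 1/1), width = 1/1 - 2/3 = 1/3
  'a': [2/3 + 1/3*0/1, 2/3 + 1/3*1/2) = [2/3, 5/6) <- contains code 3/4
  'c': [2/3 + 1/3*1/2, 2/3 + 1/3*2/3) = [5/6, 8/9)
  'f': [2/3 + 1/3*2/3, 2/3 + 1/3*1/1) = [8/9, 1/1)
  emit 'a', narrow to [2/3, 5/6)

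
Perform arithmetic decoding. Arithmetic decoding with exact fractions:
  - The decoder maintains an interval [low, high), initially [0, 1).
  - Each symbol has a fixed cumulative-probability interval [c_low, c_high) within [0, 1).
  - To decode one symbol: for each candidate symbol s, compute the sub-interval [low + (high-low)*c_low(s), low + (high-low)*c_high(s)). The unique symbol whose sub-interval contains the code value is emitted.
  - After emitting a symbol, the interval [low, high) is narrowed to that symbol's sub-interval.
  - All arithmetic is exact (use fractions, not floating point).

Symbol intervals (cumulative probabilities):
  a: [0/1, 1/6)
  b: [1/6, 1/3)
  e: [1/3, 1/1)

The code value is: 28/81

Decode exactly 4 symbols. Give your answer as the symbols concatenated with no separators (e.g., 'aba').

Step 1: interval [0/1, 1/1), width = 1/1 - 0/1 = 1/1
  'a': [0/1 + 1/1*0/1, 0/1 + 1/1*1/6) = [0/1, 1/6)
  'b': [0/1 + 1/1*1/6, 0/1 + 1/1*1/3) = [1/6, 1/3)
  'e': [0/1 + 1/1*1/3, 0/1 + 1/1*1/1) = [1/3, 1/1) <- contains code 28/81
  emit 'e', narrow to [1/3, 1/1)
Step 2: interval [1/3, 1/1), width = 1/1 - 1/3 = 2/3
  'a': [1/3 + 2/3*0/1, 1/3 + 2/3*1/6) = [1/3, 4/9) <- contains code 28/81
  'b': [1/3 + 2/3*1/6, 1/3 + 2/3*1/3) = [4/9, 5/9)
  'e': [1/3 + 2/3*1/3, 1/3 + 2/3*1/1) = [5/9, 1/1)
  emit 'a', narrow to [1/3, 4/9)
Step 3: interval [1/3, 4/9), width = 4/9 - 1/3 = 1/9
  'a': [1/3 + 1/9*0/1, 1/3 + 1/9*1/6) = [1/3, 19/54) <- contains code 28/81
  'b': [1/3 + 1/9*1/6, 1/3 + 1/9*1/3) = [19/54, 10/27)
  'e': [1/3 + 1/9*1/3, 1/3 + 1/9*1/1) = [10/27, 4/9)
  emit 'a', narrow to [1/3, 19/54)
Step 4: interval [1/3, 19/54), width = 19/54 - 1/3 = 1/54
  'a': [1/3 + 1/54*0/1, 1/3 + 1/54*1/6) = [1/3, 109/324)
  'b': [1/3 + 1/54*1/6, 1/3 + 1/54*1/3) = [109/324, 55/162)
  'e': [1/3 + 1/54*1/3, 1/3 + 1/54*1/1) = [55/162, 19/54) <- contains code 28/81
  emit 'e', narrow to [55/162, 19/54)

Answer: eaae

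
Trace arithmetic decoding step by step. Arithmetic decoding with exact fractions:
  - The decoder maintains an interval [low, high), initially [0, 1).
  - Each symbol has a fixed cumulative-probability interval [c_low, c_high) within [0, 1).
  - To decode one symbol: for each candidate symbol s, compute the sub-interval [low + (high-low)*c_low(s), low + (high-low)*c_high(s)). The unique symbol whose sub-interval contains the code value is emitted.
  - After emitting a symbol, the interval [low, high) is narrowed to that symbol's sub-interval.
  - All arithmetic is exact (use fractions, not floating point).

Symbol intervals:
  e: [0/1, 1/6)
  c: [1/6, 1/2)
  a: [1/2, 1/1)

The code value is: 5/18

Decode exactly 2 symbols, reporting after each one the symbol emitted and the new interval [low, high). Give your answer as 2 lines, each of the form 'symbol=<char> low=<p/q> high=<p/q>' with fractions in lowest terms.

Answer: symbol=c low=1/6 high=1/2
symbol=c low=2/9 high=1/3

Derivation:
Step 1: interval [0/1, 1/1), width = 1/1 - 0/1 = 1/1
  'e': [0/1 + 1/1*0/1, 0/1 + 1/1*1/6) = [0/1, 1/6)
  'c': [0/1 + 1/1*1/6, 0/1 + 1/1*1/2) = [1/6, 1/2) <- contains code 5/18
  'a': [0/1 + 1/1*1/2, 0/1 + 1/1*1/1) = [1/2, 1/1)
  emit 'c', narrow to [1/6, 1/2)
Step 2: interval [1/6, 1/2), width = 1/2 - 1/6 = 1/3
  'e': [1/6 + 1/3*0/1, 1/6 + 1/3*1/6) = [1/6, 2/9)
  'c': [1/6 + 1/3*1/6, 1/6 + 1/3*1/2) = [2/9, 1/3) <- contains code 5/18
  'a': [1/6 + 1/3*1/2, 1/6 + 1/3*1/1) = [1/3, 1/2)
  emit 'c', narrow to [2/9, 1/3)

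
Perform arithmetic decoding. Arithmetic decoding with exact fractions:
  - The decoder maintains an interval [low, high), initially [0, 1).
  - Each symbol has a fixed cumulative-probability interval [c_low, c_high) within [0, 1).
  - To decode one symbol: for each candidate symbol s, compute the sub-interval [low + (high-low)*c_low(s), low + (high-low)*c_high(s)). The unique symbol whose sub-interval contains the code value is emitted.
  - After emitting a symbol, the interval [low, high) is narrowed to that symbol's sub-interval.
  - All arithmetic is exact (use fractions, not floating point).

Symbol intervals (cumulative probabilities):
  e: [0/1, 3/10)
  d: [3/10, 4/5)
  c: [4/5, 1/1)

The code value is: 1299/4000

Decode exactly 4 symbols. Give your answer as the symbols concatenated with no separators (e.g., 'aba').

Answer: deed

Derivation:
Step 1: interval [0/1, 1/1), width = 1/1 - 0/1 = 1/1
  'e': [0/1 + 1/1*0/1, 0/1 + 1/1*3/10) = [0/1, 3/10)
  'd': [0/1 + 1/1*3/10, 0/1 + 1/1*4/5) = [3/10, 4/5) <- contains code 1299/4000
  'c': [0/1 + 1/1*4/5, 0/1 + 1/1*1/1) = [4/5, 1/1)
  emit 'd', narrow to [3/10, 4/5)
Step 2: interval [3/10, 4/5), width = 4/5 - 3/10 = 1/2
  'e': [3/10 + 1/2*0/1, 3/10 + 1/2*3/10) = [3/10, 9/20) <- contains code 1299/4000
  'd': [3/10 + 1/2*3/10, 3/10 + 1/2*4/5) = [9/20, 7/10)
  'c': [3/10 + 1/2*4/5, 3/10 + 1/2*1/1) = [7/10, 4/5)
  emit 'e', narrow to [3/10, 9/20)
Step 3: interval [3/10, 9/20), width = 9/20 - 3/10 = 3/20
  'e': [3/10 + 3/20*0/1, 3/10 + 3/20*3/10) = [3/10, 69/200) <- contains code 1299/4000
  'd': [3/10 + 3/20*3/10, 3/10 + 3/20*4/5) = [69/200, 21/50)
  'c': [3/10 + 3/20*4/5, 3/10 + 3/20*1/1) = [21/50, 9/20)
  emit 'e', narrow to [3/10, 69/200)
Step 4: interval [3/10, 69/200), width = 69/200 - 3/10 = 9/200
  'e': [3/10 + 9/200*0/1, 3/10 + 9/200*3/10) = [3/10, 627/2000)
  'd': [3/10 + 9/200*3/10, 3/10 + 9/200*4/5) = [627/2000, 42/125) <- contains code 1299/4000
  'c': [3/10 + 9/200*4/5, 3/10 + 9/200*1/1) = [42/125, 69/200)
  emit 'd', narrow to [627/2000, 42/125)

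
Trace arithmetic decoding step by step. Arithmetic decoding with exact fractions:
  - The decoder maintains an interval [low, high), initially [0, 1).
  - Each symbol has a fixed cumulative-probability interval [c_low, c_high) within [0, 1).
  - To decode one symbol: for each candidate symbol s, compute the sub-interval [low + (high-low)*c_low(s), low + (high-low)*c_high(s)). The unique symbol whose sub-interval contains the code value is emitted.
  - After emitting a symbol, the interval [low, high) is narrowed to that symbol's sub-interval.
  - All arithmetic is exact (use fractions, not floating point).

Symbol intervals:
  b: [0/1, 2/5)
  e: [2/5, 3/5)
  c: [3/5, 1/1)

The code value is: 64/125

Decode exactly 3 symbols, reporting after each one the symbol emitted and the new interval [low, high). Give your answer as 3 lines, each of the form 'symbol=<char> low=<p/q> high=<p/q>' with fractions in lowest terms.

Answer: symbol=e low=2/5 high=3/5
symbol=e low=12/25 high=13/25
symbol=c low=63/125 high=13/25

Derivation:
Step 1: interval [0/1, 1/1), width = 1/1 - 0/1 = 1/1
  'b': [0/1 + 1/1*0/1, 0/1 + 1/1*2/5) = [0/1, 2/5)
  'e': [0/1 + 1/1*2/5, 0/1 + 1/1*3/5) = [2/5, 3/5) <- contains code 64/125
  'c': [0/1 + 1/1*3/5, 0/1 + 1/1*1/1) = [3/5, 1/1)
  emit 'e', narrow to [2/5, 3/5)
Step 2: interval [2/5, 3/5), width = 3/5 - 2/5 = 1/5
  'b': [2/5 + 1/5*0/1, 2/5 + 1/5*2/5) = [2/5, 12/25)
  'e': [2/5 + 1/5*2/5, 2/5 + 1/5*3/5) = [12/25, 13/25) <- contains code 64/125
  'c': [2/5 + 1/5*3/5, 2/5 + 1/5*1/1) = [13/25, 3/5)
  emit 'e', narrow to [12/25, 13/25)
Step 3: interval [12/25, 13/25), width = 13/25 - 12/25 = 1/25
  'b': [12/25 + 1/25*0/1, 12/25 + 1/25*2/5) = [12/25, 62/125)
  'e': [12/25 + 1/25*2/5, 12/25 + 1/25*3/5) = [62/125, 63/125)
  'c': [12/25 + 1/25*3/5, 12/25 + 1/25*1/1) = [63/125, 13/25) <- contains code 64/125
  emit 'c', narrow to [63/125, 13/25)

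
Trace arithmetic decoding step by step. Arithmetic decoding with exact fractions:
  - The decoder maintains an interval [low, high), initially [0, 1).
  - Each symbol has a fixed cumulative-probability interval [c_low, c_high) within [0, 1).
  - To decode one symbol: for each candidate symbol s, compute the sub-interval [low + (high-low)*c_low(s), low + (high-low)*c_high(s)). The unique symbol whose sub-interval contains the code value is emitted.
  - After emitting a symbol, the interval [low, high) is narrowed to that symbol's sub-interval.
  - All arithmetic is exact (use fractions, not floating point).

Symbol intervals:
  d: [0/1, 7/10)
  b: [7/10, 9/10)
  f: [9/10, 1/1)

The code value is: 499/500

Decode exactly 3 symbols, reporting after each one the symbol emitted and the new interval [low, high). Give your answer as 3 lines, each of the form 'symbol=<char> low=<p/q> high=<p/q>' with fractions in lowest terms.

Answer: symbol=f low=9/10 high=1/1
symbol=f low=99/100 high=1/1
symbol=b low=997/1000 high=999/1000

Derivation:
Step 1: interval [0/1, 1/1), width = 1/1 - 0/1 = 1/1
  'd': [0/1 + 1/1*0/1, 0/1 + 1/1*7/10) = [0/1, 7/10)
  'b': [0/1 + 1/1*7/10, 0/1 + 1/1*9/10) = [7/10, 9/10)
  'f': [0/1 + 1/1*9/10, 0/1 + 1/1*1/1) = [9/10, 1/1) <- contains code 499/500
  emit 'f', narrow to [9/10, 1/1)
Step 2: interval [9/10, 1/1), width = 1/1 - 9/10 = 1/10
  'd': [9/10 + 1/10*0/1, 9/10 + 1/10*7/10) = [9/10, 97/100)
  'b': [9/10 + 1/10*7/10, 9/10 + 1/10*9/10) = [97/100, 99/100)
  'f': [9/10 + 1/10*9/10, 9/10 + 1/10*1/1) = [99/100, 1/1) <- contains code 499/500
  emit 'f', narrow to [99/100, 1/1)
Step 3: interval [99/100, 1/1), width = 1/1 - 99/100 = 1/100
  'd': [99/100 + 1/100*0/1, 99/100 + 1/100*7/10) = [99/100, 997/1000)
  'b': [99/100 + 1/100*7/10, 99/100 + 1/100*9/10) = [997/1000, 999/1000) <- contains code 499/500
  'f': [99/100 + 1/100*9/10, 99/100 + 1/100*1/1) = [999/1000, 1/1)
  emit 'b', narrow to [997/1000, 999/1000)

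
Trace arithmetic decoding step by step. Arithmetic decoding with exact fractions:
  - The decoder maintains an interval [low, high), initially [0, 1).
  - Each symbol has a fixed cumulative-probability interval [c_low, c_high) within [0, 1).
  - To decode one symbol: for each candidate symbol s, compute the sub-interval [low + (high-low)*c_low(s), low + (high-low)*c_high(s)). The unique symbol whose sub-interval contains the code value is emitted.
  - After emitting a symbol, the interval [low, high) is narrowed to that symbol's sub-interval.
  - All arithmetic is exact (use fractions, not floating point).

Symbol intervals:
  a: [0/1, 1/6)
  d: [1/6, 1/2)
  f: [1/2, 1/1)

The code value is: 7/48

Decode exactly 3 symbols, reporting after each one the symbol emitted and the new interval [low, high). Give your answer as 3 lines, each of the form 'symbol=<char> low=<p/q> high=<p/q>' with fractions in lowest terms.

Answer: symbol=a low=0/1 high=1/6
symbol=f low=1/12 high=1/6
symbol=f low=1/8 high=1/6

Derivation:
Step 1: interval [0/1, 1/1), width = 1/1 - 0/1 = 1/1
  'a': [0/1 + 1/1*0/1, 0/1 + 1/1*1/6) = [0/1, 1/6) <- contains code 7/48
  'd': [0/1 + 1/1*1/6, 0/1 + 1/1*1/2) = [1/6, 1/2)
  'f': [0/1 + 1/1*1/2, 0/1 + 1/1*1/1) = [1/2, 1/1)
  emit 'a', narrow to [0/1, 1/6)
Step 2: interval [0/1, 1/6), width = 1/6 - 0/1 = 1/6
  'a': [0/1 + 1/6*0/1, 0/1 + 1/6*1/6) = [0/1, 1/36)
  'd': [0/1 + 1/6*1/6, 0/1 + 1/6*1/2) = [1/36, 1/12)
  'f': [0/1 + 1/6*1/2, 0/1 + 1/6*1/1) = [1/12, 1/6) <- contains code 7/48
  emit 'f', narrow to [1/12, 1/6)
Step 3: interval [1/12, 1/6), width = 1/6 - 1/12 = 1/12
  'a': [1/12 + 1/12*0/1, 1/12 + 1/12*1/6) = [1/12, 7/72)
  'd': [1/12 + 1/12*1/6, 1/12 + 1/12*1/2) = [7/72, 1/8)
  'f': [1/12 + 1/12*1/2, 1/12 + 1/12*1/1) = [1/8, 1/6) <- contains code 7/48
  emit 'f', narrow to [1/8, 1/6)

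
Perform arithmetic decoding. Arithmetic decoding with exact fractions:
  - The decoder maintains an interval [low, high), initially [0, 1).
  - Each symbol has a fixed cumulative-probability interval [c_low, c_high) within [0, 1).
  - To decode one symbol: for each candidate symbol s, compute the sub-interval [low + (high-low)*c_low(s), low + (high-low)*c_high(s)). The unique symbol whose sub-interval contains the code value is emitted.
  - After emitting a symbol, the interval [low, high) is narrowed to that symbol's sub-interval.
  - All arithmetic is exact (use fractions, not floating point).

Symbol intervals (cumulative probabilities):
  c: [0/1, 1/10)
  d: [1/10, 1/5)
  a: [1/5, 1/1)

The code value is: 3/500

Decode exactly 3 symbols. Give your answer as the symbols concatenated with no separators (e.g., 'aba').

Step 1: interval [0/1, 1/1), width = 1/1 - 0/1 = 1/1
  'c': [0/1 + 1/1*0/1, 0/1 + 1/1*1/10) = [0/1, 1/10) <- contains code 3/500
  'd': [0/1 + 1/1*1/10, 0/1 + 1/1*1/5) = [1/10, 1/5)
  'a': [0/1 + 1/1*1/5, 0/1 + 1/1*1/1) = [1/5, 1/1)
  emit 'c', narrow to [0/1, 1/10)
Step 2: interval [0/1, 1/10), width = 1/10 - 0/1 = 1/10
  'c': [0/1 + 1/10*0/1, 0/1 + 1/10*1/10) = [0/1, 1/100) <- contains code 3/500
  'd': [0/1 + 1/10*1/10, 0/1 + 1/10*1/5) = [1/100, 1/50)
  'a': [0/1 + 1/10*1/5, 0/1 + 1/10*1/1) = [1/50, 1/10)
  emit 'c', narrow to [0/1, 1/100)
Step 3: interval [0/1, 1/100), width = 1/100 - 0/1 = 1/100
  'c': [0/1 + 1/100*0/1, 0/1 + 1/100*1/10) = [0/1, 1/1000)
  'd': [0/1 + 1/100*1/10, 0/1 + 1/100*1/5) = [1/1000, 1/500)
  'a': [0/1 + 1/100*1/5, 0/1 + 1/100*1/1) = [1/500, 1/100) <- contains code 3/500
  emit 'a', narrow to [1/500, 1/100)

Answer: cca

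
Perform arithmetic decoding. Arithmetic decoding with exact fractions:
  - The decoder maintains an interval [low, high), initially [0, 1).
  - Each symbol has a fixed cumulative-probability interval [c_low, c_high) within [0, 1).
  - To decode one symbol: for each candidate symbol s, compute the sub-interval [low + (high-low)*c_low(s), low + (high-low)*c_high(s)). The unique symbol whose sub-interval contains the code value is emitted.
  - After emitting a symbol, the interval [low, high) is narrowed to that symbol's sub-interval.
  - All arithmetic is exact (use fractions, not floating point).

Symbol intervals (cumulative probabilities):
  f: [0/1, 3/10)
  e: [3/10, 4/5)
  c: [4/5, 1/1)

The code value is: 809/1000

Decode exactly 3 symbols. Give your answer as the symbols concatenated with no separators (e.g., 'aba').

Answer: cff

Derivation:
Step 1: interval [0/1, 1/1), width = 1/1 - 0/1 = 1/1
  'f': [0/1 + 1/1*0/1, 0/1 + 1/1*3/10) = [0/1, 3/10)
  'e': [0/1 + 1/1*3/10, 0/1 + 1/1*4/5) = [3/10, 4/5)
  'c': [0/1 + 1/1*4/5, 0/1 + 1/1*1/1) = [4/5, 1/1) <- contains code 809/1000
  emit 'c', narrow to [4/5, 1/1)
Step 2: interval [4/5, 1/1), width = 1/1 - 4/5 = 1/5
  'f': [4/5 + 1/5*0/1, 4/5 + 1/5*3/10) = [4/5, 43/50) <- contains code 809/1000
  'e': [4/5 + 1/5*3/10, 4/5 + 1/5*4/5) = [43/50, 24/25)
  'c': [4/5 + 1/5*4/5, 4/5 + 1/5*1/1) = [24/25, 1/1)
  emit 'f', narrow to [4/5, 43/50)
Step 3: interval [4/5, 43/50), width = 43/50 - 4/5 = 3/50
  'f': [4/5 + 3/50*0/1, 4/5 + 3/50*3/10) = [4/5, 409/500) <- contains code 809/1000
  'e': [4/5 + 3/50*3/10, 4/5 + 3/50*4/5) = [409/500, 106/125)
  'c': [4/5 + 3/50*4/5, 4/5 + 3/50*1/1) = [106/125, 43/50)
  emit 'f', narrow to [4/5, 409/500)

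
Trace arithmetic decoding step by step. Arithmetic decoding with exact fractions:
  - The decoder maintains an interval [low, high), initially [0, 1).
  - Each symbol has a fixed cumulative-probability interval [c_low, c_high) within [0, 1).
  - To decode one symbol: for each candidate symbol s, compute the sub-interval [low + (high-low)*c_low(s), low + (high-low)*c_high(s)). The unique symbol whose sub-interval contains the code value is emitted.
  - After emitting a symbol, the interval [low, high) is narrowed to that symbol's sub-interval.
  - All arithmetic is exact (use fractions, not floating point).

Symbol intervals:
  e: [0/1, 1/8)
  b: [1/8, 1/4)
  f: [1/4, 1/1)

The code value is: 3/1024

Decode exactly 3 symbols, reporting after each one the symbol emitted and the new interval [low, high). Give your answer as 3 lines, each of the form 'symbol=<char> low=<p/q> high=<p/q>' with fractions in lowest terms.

Answer: symbol=e low=0/1 high=1/8
symbol=e low=0/1 high=1/64
symbol=b low=1/512 high=1/256

Derivation:
Step 1: interval [0/1, 1/1), width = 1/1 - 0/1 = 1/1
  'e': [0/1 + 1/1*0/1, 0/1 + 1/1*1/8) = [0/1, 1/8) <- contains code 3/1024
  'b': [0/1 + 1/1*1/8, 0/1 + 1/1*1/4) = [1/8, 1/4)
  'f': [0/1 + 1/1*1/4, 0/1 + 1/1*1/1) = [1/4, 1/1)
  emit 'e', narrow to [0/1, 1/8)
Step 2: interval [0/1, 1/8), width = 1/8 - 0/1 = 1/8
  'e': [0/1 + 1/8*0/1, 0/1 + 1/8*1/8) = [0/1, 1/64) <- contains code 3/1024
  'b': [0/1 + 1/8*1/8, 0/1 + 1/8*1/4) = [1/64, 1/32)
  'f': [0/1 + 1/8*1/4, 0/1 + 1/8*1/1) = [1/32, 1/8)
  emit 'e', narrow to [0/1, 1/64)
Step 3: interval [0/1, 1/64), width = 1/64 - 0/1 = 1/64
  'e': [0/1 + 1/64*0/1, 0/1 + 1/64*1/8) = [0/1, 1/512)
  'b': [0/1 + 1/64*1/8, 0/1 + 1/64*1/4) = [1/512, 1/256) <- contains code 3/1024
  'f': [0/1 + 1/64*1/4, 0/1 + 1/64*1/1) = [1/256, 1/64)
  emit 'b', narrow to [1/512, 1/256)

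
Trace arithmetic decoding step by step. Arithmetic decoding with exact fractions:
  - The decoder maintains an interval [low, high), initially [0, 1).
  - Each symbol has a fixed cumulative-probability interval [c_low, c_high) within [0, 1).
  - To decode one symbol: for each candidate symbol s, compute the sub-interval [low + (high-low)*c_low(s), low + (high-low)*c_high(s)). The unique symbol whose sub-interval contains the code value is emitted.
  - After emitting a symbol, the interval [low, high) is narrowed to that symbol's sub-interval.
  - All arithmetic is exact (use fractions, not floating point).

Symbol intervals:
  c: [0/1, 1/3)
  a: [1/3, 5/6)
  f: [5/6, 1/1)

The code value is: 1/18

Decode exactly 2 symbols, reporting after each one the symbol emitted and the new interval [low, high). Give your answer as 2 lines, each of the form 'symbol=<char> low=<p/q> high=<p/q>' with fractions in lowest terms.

Step 1: interval [0/1, 1/1), width = 1/1 - 0/1 = 1/1
  'c': [0/1 + 1/1*0/1, 0/1 + 1/1*1/3) = [0/1, 1/3) <- contains code 1/18
  'a': [0/1 + 1/1*1/3, 0/1 + 1/1*5/6) = [1/3, 5/6)
  'f': [0/1 + 1/1*5/6, 0/1 + 1/1*1/1) = [5/6, 1/1)
  emit 'c', narrow to [0/1, 1/3)
Step 2: interval [0/1, 1/3), width = 1/3 - 0/1 = 1/3
  'c': [0/1 + 1/3*0/1, 0/1 + 1/3*1/3) = [0/1, 1/9) <- contains code 1/18
  'a': [0/1 + 1/3*1/3, 0/1 + 1/3*5/6) = [1/9, 5/18)
  'f': [0/1 + 1/3*5/6, 0/1 + 1/3*1/1) = [5/18, 1/3)
  emit 'c', narrow to [0/1, 1/9)

Answer: symbol=c low=0/1 high=1/3
symbol=c low=0/1 high=1/9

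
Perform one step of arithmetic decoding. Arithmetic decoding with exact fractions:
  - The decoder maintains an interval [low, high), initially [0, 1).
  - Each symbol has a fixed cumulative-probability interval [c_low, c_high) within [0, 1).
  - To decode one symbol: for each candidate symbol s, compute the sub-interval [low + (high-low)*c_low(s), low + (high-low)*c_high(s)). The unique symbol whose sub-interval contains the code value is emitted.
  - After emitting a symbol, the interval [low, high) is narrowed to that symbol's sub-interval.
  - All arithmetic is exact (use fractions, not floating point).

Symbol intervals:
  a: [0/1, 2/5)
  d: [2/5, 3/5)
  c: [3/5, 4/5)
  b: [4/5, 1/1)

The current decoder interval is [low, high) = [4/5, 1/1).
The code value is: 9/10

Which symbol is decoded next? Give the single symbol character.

Answer: d

Derivation:
Interval width = high − low = 1/1 − 4/5 = 1/5
Scaled code = (code − low) / width = (9/10 − 4/5) / 1/5 = 1/2
  a: [0/1, 2/5) 
  d: [2/5, 3/5) ← scaled code falls here ✓
  c: [3/5, 4/5) 
  b: [4/5, 1/1) 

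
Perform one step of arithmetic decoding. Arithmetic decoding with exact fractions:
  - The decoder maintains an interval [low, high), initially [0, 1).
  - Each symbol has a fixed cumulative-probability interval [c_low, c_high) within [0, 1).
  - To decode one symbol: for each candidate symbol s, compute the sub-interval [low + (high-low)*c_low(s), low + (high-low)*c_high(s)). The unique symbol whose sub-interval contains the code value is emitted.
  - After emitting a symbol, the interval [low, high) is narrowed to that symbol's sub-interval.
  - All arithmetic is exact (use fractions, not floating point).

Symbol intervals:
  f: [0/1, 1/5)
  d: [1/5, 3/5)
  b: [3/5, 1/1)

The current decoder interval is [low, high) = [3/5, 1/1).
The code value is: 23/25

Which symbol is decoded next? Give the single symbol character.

Interval width = high − low = 1/1 − 3/5 = 2/5
Scaled code = (code − low) / width = (23/25 − 3/5) / 2/5 = 4/5
  f: [0/1, 1/5) 
  d: [1/5, 3/5) 
  b: [3/5, 1/1) ← scaled code falls here ✓

Answer: b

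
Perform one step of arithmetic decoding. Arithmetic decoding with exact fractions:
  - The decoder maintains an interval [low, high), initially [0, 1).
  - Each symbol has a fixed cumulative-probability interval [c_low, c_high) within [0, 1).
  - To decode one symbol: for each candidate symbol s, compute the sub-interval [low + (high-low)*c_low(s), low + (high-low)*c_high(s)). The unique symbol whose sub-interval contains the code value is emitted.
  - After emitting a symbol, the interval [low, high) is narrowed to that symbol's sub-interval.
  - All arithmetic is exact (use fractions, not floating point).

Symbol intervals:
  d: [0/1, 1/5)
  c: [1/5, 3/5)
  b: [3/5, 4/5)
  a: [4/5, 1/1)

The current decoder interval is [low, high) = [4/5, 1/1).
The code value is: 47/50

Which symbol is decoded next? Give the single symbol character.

Answer: b

Derivation:
Interval width = high − low = 1/1 − 4/5 = 1/5
Scaled code = (code − low) / width = (47/50 − 4/5) / 1/5 = 7/10
  d: [0/1, 1/5) 
  c: [1/5, 3/5) 
  b: [3/5, 4/5) ← scaled code falls here ✓
  a: [4/5, 1/1) 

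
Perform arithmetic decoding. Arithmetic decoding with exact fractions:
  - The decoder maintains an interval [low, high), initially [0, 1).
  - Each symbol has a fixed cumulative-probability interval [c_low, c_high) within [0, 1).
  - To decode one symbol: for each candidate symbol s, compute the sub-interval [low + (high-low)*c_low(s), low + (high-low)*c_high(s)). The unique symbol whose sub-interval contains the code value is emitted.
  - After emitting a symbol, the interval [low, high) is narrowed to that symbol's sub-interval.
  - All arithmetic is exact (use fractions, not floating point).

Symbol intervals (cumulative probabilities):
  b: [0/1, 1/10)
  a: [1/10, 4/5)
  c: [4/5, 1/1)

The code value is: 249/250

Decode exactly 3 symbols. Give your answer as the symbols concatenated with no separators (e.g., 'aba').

Step 1: interval [0/1, 1/1), width = 1/1 - 0/1 = 1/1
  'b': [0/1 + 1/1*0/1, 0/1 + 1/1*1/10) = [0/1, 1/10)
  'a': [0/1 + 1/1*1/10, 0/1 + 1/1*4/5) = [1/10, 4/5)
  'c': [0/1 + 1/1*4/5, 0/1 + 1/1*1/1) = [4/5, 1/1) <- contains code 249/250
  emit 'c', narrow to [4/5, 1/1)
Step 2: interval [4/5, 1/1), width = 1/1 - 4/5 = 1/5
  'b': [4/5 + 1/5*0/1, 4/5 + 1/5*1/10) = [4/5, 41/50)
  'a': [4/5 + 1/5*1/10, 4/5 + 1/5*4/5) = [41/50, 24/25)
  'c': [4/5 + 1/5*4/5, 4/5 + 1/5*1/1) = [24/25, 1/1) <- contains code 249/250
  emit 'c', narrow to [24/25, 1/1)
Step 3: interval [24/25, 1/1), width = 1/1 - 24/25 = 1/25
  'b': [24/25 + 1/25*0/1, 24/25 + 1/25*1/10) = [24/25, 241/250)
  'a': [24/25 + 1/25*1/10, 24/25 + 1/25*4/5) = [241/250, 124/125)
  'c': [24/25 + 1/25*4/5, 24/25 + 1/25*1/1) = [124/125, 1/1) <- contains code 249/250
  emit 'c', narrow to [124/125, 1/1)

Answer: ccc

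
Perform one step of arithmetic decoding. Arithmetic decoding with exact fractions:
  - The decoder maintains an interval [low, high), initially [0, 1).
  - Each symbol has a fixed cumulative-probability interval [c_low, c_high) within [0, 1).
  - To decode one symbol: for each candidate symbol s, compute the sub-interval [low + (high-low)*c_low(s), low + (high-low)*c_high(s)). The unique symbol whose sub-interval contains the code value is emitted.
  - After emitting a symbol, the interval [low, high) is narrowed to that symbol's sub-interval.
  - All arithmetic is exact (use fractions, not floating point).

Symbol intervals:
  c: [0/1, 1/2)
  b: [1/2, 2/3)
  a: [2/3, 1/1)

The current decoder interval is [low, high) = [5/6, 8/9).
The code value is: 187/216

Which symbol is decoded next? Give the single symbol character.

Answer: b

Derivation:
Interval width = high − low = 8/9 − 5/6 = 1/18
Scaled code = (code − low) / width = (187/216 − 5/6) / 1/18 = 7/12
  c: [0/1, 1/2) 
  b: [1/2, 2/3) ← scaled code falls here ✓
  a: [2/3, 1/1) 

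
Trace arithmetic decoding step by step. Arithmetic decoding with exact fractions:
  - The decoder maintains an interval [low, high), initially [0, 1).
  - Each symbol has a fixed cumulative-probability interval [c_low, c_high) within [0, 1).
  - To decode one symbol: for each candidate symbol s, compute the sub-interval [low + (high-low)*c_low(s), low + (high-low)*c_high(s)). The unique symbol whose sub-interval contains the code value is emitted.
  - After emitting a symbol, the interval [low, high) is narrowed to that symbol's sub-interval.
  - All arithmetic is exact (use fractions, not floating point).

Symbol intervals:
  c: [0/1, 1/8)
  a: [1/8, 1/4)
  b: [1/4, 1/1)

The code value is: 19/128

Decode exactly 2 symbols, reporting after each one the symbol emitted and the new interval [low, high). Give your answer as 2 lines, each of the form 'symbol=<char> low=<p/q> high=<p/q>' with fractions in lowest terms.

Answer: symbol=a low=1/8 high=1/4
symbol=a low=9/64 high=5/32

Derivation:
Step 1: interval [0/1, 1/1), width = 1/1 - 0/1 = 1/1
  'c': [0/1 + 1/1*0/1, 0/1 + 1/1*1/8) = [0/1, 1/8)
  'a': [0/1 + 1/1*1/8, 0/1 + 1/1*1/4) = [1/8, 1/4) <- contains code 19/128
  'b': [0/1 + 1/1*1/4, 0/1 + 1/1*1/1) = [1/4, 1/1)
  emit 'a', narrow to [1/8, 1/4)
Step 2: interval [1/8, 1/4), width = 1/4 - 1/8 = 1/8
  'c': [1/8 + 1/8*0/1, 1/8 + 1/8*1/8) = [1/8, 9/64)
  'a': [1/8 + 1/8*1/8, 1/8 + 1/8*1/4) = [9/64, 5/32) <- contains code 19/128
  'b': [1/8 + 1/8*1/4, 1/8 + 1/8*1/1) = [5/32, 1/4)
  emit 'a', narrow to [9/64, 5/32)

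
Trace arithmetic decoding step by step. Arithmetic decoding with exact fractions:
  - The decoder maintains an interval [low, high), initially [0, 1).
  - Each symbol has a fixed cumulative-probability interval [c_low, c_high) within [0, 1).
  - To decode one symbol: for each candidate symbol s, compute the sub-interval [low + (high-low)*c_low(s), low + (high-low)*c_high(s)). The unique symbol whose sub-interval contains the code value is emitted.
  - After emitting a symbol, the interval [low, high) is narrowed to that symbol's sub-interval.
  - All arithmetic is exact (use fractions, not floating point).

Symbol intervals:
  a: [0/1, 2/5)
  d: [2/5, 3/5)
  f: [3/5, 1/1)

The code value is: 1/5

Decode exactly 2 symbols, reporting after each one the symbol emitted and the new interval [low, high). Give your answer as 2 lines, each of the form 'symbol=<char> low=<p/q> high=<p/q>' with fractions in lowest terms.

Step 1: interval [0/1, 1/1), width = 1/1 - 0/1 = 1/1
  'a': [0/1 + 1/1*0/1, 0/1 + 1/1*2/5) = [0/1, 2/5) <- contains code 1/5
  'd': [0/1 + 1/1*2/5, 0/1 + 1/1*3/5) = [2/5, 3/5)
  'f': [0/1 + 1/1*3/5, 0/1 + 1/1*1/1) = [3/5, 1/1)
  emit 'a', narrow to [0/1, 2/5)
Step 2: interval [0/1, 2/5), width = 2/5 - 0/1 = 2/5
  'a': [0/1 + 2/5*0/1, 0/1 + 2/5*2/5) = [0/1, 4/25)
  'd': [0/1 + 2/5*2/5, 0/1 + 2/5*3/5) = [4/25, 6/25) <- contains code 1/5
  'f': [0/1 + 2/5*3/5, 0/1 + 2/5*1/1) = [6/25, 2/5)
  emit 'd', narrow to [4/25, 6/25)

Answer: symbol=a low=0/1 high=2/5
symbol=d low=4/25 high=6/25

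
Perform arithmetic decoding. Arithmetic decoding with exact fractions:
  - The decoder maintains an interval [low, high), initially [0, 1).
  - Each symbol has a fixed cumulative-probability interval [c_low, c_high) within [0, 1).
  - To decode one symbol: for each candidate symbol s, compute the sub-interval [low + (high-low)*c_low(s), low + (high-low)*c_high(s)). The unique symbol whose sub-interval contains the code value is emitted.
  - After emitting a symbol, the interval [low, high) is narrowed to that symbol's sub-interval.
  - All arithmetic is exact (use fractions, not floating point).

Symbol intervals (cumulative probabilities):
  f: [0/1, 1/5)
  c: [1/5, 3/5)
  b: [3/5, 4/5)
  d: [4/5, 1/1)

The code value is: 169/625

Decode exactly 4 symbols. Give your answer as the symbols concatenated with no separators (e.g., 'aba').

Step 1: interval [0/1, 1/1), width = 1/1 - 0/1 = 1/1
  'f': [0/1 + 1/1*0/1, 0/1 + 1/1*1/5) = [0/1, 1/5)
  'c': [0/1 + 1/1*1/5, 0/1 + 1/1*3/5) = [1/5, 3/5) <- contains code 169/625
  'b': [0/1 + 1/1*3/5, 0/1 + 1/1*4/5) = [3/5, 4/5)
  'd': [0/1 + 1/1*4/5, 0/1 + 1/1*1/1) = [4/5, 1/1)
  emit 'c', narrow to [1/5, 3/5)
Step 2: interval [1/5, 3/5), width = 3/5 - 1/5 = 2/5
  'f': [1/5 + 2/5*0/1, 1/5 + 2/5*1/5) = [1/5, 7/25) <- contains code 169/625
  'c': [1/5 + 2/5*1/5, 1/5 + 2/5*3/5) = [7/25, 11/25)
  'b': [1/5 + 2/5*3/5, 1/5 + 2/5*4/5) = [11/25, 13/25)
  'd': [1/5 + 2/5*4/5, 1/5 + 2/5*1/1) = [13/25, 3/5)
  emit 'f', narrow to [1/5, 7/25)
Step 3: interval [1/5, 7/25), width = 7/25 - 1/5 = 2/25
  'f': [1/5 + 2/25*0/1, 1/5 + 2/25*1/5) = [1/5, 27/125)
  'c': [1/5 + 2/25*1/5, 1/5 + 2/25*3/5) = [27/125, 31/125)
  'b': [1/5 + 2/25*3/5, 1/5 + 2/25*4/5) = [31/125, 33/125)
  'd': [1/5 + 2/25*4/5, 1/5 + 2/25*1/1) = [33/125, 7/25) <- contains code 169/625
  emit 'd', narrow to [33/125, 7/25)
Step 4: interval [33/125, 7/25), width = 7/25 - 33/125 = 2/125
  'f': [33/125 + 2/125*0/1, 33/125 + 2/125*1/5) = [33/125, 167/625)
  'c': [33/125 + 2/125*1/5, 33/125 + 2/125*3/5) = [167/625, 171/625) <- contains code 169/625
  'b': [33/125 + 2/125*3/5, 33/125 + 2/125*4/5) = [171/625, 173/625)
  'd': [33/125 + 2/125*4/5, 33/125 + 2/125*1/1) = [173/625, 7/25)
  emit 'c', narrow to [167/625, 171/625)

Answer: cfdc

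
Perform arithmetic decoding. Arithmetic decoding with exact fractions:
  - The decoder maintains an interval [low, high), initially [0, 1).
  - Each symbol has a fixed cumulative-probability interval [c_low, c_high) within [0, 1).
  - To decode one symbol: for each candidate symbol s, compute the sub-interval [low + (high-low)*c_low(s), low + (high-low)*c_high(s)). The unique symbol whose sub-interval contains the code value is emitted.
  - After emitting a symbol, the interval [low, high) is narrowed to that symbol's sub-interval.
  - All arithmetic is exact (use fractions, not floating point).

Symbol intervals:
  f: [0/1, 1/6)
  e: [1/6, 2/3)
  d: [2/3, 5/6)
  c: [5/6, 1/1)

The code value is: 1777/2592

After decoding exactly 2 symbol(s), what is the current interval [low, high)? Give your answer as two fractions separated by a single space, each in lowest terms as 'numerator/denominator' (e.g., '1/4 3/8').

Answer: 2/3 25/36

Derivation:
Step 1: interval [0/1, 1/1), width = 1/1 - 0/1 = 1/1
  'f': [0/1 + 1/1*0/1, 0/1 + 1/1*1/6) = [0/1, 1/6)
  'e': [0/1 + 1/1*1/6, 0/1 + 1/1*2/3) = [1/6, 2/3)
  'd': [0/1 + 1/1*2/3, 0/1 + 1/1*5/6) = [2/3, 5/6) <- contains code 1777/2592
  'c': [0/1 + 1/1*5/6, 0/1 + 1/1*1/1) = [5/6, 1/1)
  emit 'd', narrow to [2/3, 5/6)
Step 2: interval [2/3, 5/6), width = 5/6 - 2/3 = 1/6
  'f': [2/3 + 1/6*0/1, 2/3 + 1/6*1/6) = [2/3, 25/36) <- contains code 1777/2592
  'e': [2/3 + 1/6*1/6, 2/3 + 1/6*2/3) = [25/36, 7/9)
  'd': [2/3 + 1/6*2/3, 2/3 + 1/6*5/6) = [7/9, 29/36)
  'c': [2/3 + 1/6*5/6, 2/3 + 1/6*1/1) = [29/36, 5/6)
  emit 'f', narrow to [2/3, 25/36)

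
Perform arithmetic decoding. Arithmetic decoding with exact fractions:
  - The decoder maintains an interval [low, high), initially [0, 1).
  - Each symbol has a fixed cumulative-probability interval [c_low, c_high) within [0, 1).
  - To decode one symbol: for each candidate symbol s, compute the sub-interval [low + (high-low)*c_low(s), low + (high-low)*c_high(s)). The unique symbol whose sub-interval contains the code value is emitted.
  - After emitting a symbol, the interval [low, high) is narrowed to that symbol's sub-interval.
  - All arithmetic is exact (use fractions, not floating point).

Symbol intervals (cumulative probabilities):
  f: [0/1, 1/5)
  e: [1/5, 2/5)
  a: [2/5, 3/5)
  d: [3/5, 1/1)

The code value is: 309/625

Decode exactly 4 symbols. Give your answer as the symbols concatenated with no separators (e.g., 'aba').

Answer: aaed

Derivation:
Step 1: interval [0/1, 1/1), width = 1/1 - 0/1 = 1/1
  'f': [0/1 + 1/1*0/1, 0/1 + 1/1*1/5) = [0/1, 1/5)
  'e': [0/1 + 1/1*1/5, 0/1 + 1/1*2/5) = [1/5, 2/5)
  'a': [0/1 + 1/1*2/5, 0/1 + 1/1*3/5) = [2/5, 3/5) <- contains code 309/625
  'd': [0/1 + 1/1*3/5, 0/1 + 1/1*1/1) = [3/5, 1/1)
  emit 'a', narrow to [2/5, 3/5)
Step 2: interval [2/5, 3/5), width = 3/5 - 2/5 = 1/5
  'f': [2/5 + 1/5*0/1, 2/5 + 1/5*1/5) = [2/5, 11/25)
  'e': [2/5 + 1/5*1/5, 2/5 + 1/5*2/5) = [11/25, 12/25)
  'a': [2/5 + 1/5*2/5, 2/5 + 1/5*3/5) = [12/25, 13/25) <- contains code 309/625
  'd': [2/5 + 1/5*3/5, 2/5 + 1/5*1/1) = [13/25, 3/5)
  emit 'a', narrow to [12/25, 13/25)
Step 3: interval [12/25, 13/25), width = 13/25 - 12/25 = 1/25
  'f': [12/25 + 1/25*0/1, 12/25 + 1/25*1/5) = [12/25, 61/125)
  'e': [12/25 + 1/25*1/5, 12/25 + 1/25*2/5) = [61/125, 62/125) <- contains code 309/625
  'a': [12/25 + 1/25*2/5, 12/25 + 1/25*3/5) = [62/125, 63/125)
  'd': [12/25 + 1/25*3/5, 12/25 + 1/25*1/1) = [63/125, 13/25)
  emit 'e', narrow to [61/125, 62/125)
Step 4: interval [61/125, 62/125), width = 62/125 - 61/125 = 1/125
  'f': [61/125 + 1/125*0/1, 61/125 + 1/125*1/5) = [61/125, 306/625)
  'e': [61/125 + 1/125*1/5, 61/125 + 1/125*2/5) = [306/625, 307/625)
  'a': [61/125 + 1/125*2/5, 61/125 + 1/125*3/5) = [307/625, 308/625)
  'd': [61/125 + 1/125*3/5, 61/125 + 1/125*1/1) = [308/625, 62/125) <- contains code 309/625
  emit 'd', narrow to [308/625, 62/125)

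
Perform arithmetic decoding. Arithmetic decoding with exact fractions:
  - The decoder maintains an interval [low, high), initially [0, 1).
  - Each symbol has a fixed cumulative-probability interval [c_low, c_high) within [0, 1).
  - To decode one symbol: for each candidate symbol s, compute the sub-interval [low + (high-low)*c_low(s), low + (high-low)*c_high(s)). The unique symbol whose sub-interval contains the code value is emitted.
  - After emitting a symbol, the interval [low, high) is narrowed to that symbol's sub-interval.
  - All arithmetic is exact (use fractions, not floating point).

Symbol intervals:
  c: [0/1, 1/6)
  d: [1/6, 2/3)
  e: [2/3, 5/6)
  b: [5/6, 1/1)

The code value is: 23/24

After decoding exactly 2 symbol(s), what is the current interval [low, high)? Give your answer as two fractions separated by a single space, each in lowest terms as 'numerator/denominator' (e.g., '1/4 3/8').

Step 1: interval [0/1, 1/1), width = 1/1 - 0/1 = 1/1
  'c': [0/1 + 1/1*0/1, 0/1 + 1/1*1/6) = [0/1, 1/6)
  'd': [0/1 + 1/1*1/6, 0/1 + 1/1*2/3) = [1/6, 2/3)
  'e': [0/1 + 1/1*2/3, 0/1 + 1/1*5/6) = [2/3, 5/6)
  'b': [0/1 + 1/1*5/6, 0/1 + 1/1*1/1) = [5/6, 1/1) <- contains code 23/24
  emit 'b', narrow to [5/6, 1/1)
Step 2: interval [5/6, 1/1), width = 1/1 - 5/6 = 1/6
  'c': [5/6 + 1/6*0/1, 5/6 + 1/6*1/6) = [5/6, 31/36)
  'd': [5/6 + 1/6*1/6, 5/6 + 1/6*2/3) = [31/36, 17/18)
  'e': [5/6 + 1/6*2/3, 5/6 + 1/6*5/6) = [17/18, 35/36) <- contains code 23/24
  'b': [5/6 + 1/6*5/6, 5/6 + 1/6*1/1) = [35/36, 1/1)
  emit 'e', narrow to [17/18, 35/36)

Answer: 17/18 35/36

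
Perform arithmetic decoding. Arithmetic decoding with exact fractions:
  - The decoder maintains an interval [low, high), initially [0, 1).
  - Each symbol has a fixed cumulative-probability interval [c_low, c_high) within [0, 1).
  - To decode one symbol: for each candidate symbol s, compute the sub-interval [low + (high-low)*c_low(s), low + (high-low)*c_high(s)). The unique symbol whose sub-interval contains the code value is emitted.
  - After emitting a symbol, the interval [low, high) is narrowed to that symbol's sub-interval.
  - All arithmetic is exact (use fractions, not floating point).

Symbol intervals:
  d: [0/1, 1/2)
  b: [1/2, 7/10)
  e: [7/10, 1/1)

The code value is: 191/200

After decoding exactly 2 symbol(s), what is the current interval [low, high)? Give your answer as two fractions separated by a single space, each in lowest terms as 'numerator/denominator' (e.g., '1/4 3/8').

Answer: 91/100 1/1

Derivation:
Step 1: interval [0/1, 1/1), width = 1/1 - 0/1 = 1/1
  'd': [0/1 + 1/1*0/1, 0/1 + 1/1*1/2) = [0/1, 1/2)
  'b': [0/1 + 1/1*1/2, 0/1 + 1/1*7/10) = [1/2, 7/10)
  'e': [0/1 + 1/1*7/10, 0/1 + 1/1*1/1) = [7/10, 1/1) <- contains code 191/200
  emit 'e', narrow to [7/10, 1/1)
Step 2: interval [7/10, 1/1), width = 1/1 - 7/10 = 3/10
  'd': [7/10 + 3/10*0/1, 7/10 + 3/10*1/2) = [7/10, 17/20)
  'b': [7/10 + 3/10*1/2, 7/10 + 3/10*7/10) = [17/20, 91/100)
  'e': [7/10 + 3/10*7/10, 7/10 + 3/10*1/1) = [91/100, 1/1) <- contains code 191/200
  emit 'e', narrow to [91/100, 1/1)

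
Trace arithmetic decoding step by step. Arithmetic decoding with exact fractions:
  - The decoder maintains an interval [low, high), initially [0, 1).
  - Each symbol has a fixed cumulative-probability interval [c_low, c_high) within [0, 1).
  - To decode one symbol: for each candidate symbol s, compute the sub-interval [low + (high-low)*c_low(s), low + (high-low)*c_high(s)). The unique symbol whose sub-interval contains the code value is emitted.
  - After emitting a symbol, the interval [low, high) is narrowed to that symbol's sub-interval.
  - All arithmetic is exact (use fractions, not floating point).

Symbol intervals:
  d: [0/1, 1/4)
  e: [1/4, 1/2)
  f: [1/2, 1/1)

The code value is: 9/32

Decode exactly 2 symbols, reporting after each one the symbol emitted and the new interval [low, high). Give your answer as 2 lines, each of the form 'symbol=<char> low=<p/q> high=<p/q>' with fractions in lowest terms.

Answer: symbol=e low=1/4 high=1/2
symbol=d low=1/4 high=5/16

Derivation:
Step 1: interval [0/1, 1/1), width = 1/1 - 0/1 = 1/1
  'd': [0/1 + 1/1*0/1, 0/1 + 1/1*1/4) = [0/1, 1/4)
  'e': [0/1 + 1/1*1/4, 0/1 + 1/1*1/2) = [1/4, 1/2) <- contains code 9/32
  'f': [0/1 + 1/1*1/2, 0/1 + 1/1*1/1) = [1/2, 1/1)
  emit 'e', narrow to [1/4, 1/2)
Step 2: interval [1/4, 1/2), width = 1/2 - 1/4 = 1/4
  'd': [1/4 + 1/4*0/1, 1/4 + 1/4*1/4) = [1/4, 5/16) <- contains code 9/32
  'e': [1/4 + 1/4*1/4, 1/4 + 1/4*1/2) = [5/16, 3/8)
  'f': [1/4 + 1/4*1/2, 1/4 + 1/4*1/1) = [3/8, 1/2)
  emit 'd', narrow to [1/4, 5/16)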